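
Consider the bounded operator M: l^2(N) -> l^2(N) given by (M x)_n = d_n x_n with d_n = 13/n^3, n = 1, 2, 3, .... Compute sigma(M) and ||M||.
sigma(M) = {13/n^3 : n ≥ 1} ∪ {0}; ||M|| = 13

A bounded diagonal operator on l^2 with diagonal entries d_n has spectrum equal to the closure of {d_n : n ≥ 1}: every d_n is an eigenvalue (with eigenvector e_n), so {d_n} ⊂ sigma(M); the spectrum is closed, so its closure is too; and for lambda not in the closure, (M - lambda I) has bounded inverse (the diagonal entries 1/(d_n - lambda) are bounded). For our sequence d_n = 13/n^3, n = 1, 2, 3, ...:
  - {d_n} = {13/n^3 : n ≥ 1}; the only limit point is 0
  - closure = {13/n^3 : n ≥ 1} ∪ {0}
For the norm: a diagonal operator has ||M|| = sup_n |d_n|. Here d_n = 13/n^3 is positive and decreasing, so sup_n |d_n| = d_1 = 13. So ||M|| = 13.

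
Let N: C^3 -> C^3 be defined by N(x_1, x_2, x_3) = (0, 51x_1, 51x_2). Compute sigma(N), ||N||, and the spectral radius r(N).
sigma(N) = {0}; ||N|| = 51; r(N) = 0. (N is nilpotent with N^3 = 0.)

On C^3, N is a strictly lower-triangular matrix with 51 on the subdiagonal and zeros elsewhere, so its characteristic polynomial is lambda^3 and every eigenvalue is 0: sigma(N) = {0}. For the operator norm, N e_i = 51e_{i+1} for i = 1, ..., 2 and N e_3 = 0, so the singular values of N are 51 (with multiplicity 2) and 0; hence ||N|| = 51. The spectral radius r(N) = max|lambda| = 0. Note ||N|| > r(N) — characteristic of non-normal nilpotent operators. Indeed N^3 = 0.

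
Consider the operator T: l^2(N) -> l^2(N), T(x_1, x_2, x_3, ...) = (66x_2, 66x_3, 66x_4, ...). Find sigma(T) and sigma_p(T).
sigma(T) = closed disk {z in C : |z| ≤ 66}; sigma_p(T) = open disk {z in C : |z| < 66}

Note T = 66·V where V is the unit left shift (V x)_k = x_{k+1}; so sigma(T) = 66·sigma(V) and ||T|| = 66||V||. ||T x||^2 = 4356sum_{k≥2} |x_k|^2 ≤ 4356||x||^2, with equality on {x : x_1 = 0}, so ||T|| = 66. For any lambda with |lambda| < 66, set r = lambda/66 (|r| < 1); the vector x = (1, r, r^2, ...) is in l^2 and satisfies T x = 66(r, r^2, ...) = lambda x, so lambda is an eigenvalue. On the boundary |lambda| = 66 the geometric series diverges, so no l^2 eigenvector exists, but these lambda lie in the approximate point spectrum. Hence sigma(T) is the closed disk of radius 66 and sigma_p(T) is the open disk.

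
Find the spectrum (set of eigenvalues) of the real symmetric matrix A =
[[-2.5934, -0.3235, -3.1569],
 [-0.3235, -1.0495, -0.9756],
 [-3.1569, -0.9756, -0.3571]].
sigma(A) ≈ {-5, -1, 2}

A is real symmetric, so its spectrum consists of real eigenvalues. Expanding the characteristic polynomial of the displayed matrix gives
  det(λ I - A) = p(λ) = λ^3 + (4)λ^2 + (-7)λ + (-10).
Solving p(λ) = 0 yields eigenvalues ≈ -5, -1, 2. (A is shown rounded to 4 decimals, so these recover the underlying integer eigenvalues to within that precision.)
Verification: the trace of A = -4 equals the sum of eigenvalues -4, and det(A) ≈ 10.0005 matches the eigenvalue product 10.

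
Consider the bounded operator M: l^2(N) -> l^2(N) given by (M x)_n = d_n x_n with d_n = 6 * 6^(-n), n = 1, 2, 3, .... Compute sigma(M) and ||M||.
sigma(M) = {6 * 6^(-n) : n ≥ 1} ∪ {0}; ||M|| = 1

A bounded diagonal operator on l^2 with diagonal entries d_n has spectrum equal to the closure of {d_n : n ≥ 1}: every d_n is an eigenvalue (with eigenvector e_n), so {d_n} ⊂ sigma(M); the spectrum is closed, so its closure is too; and for lambda not in the closure, (M - lambda I) has bounded inverse (the diagonal entries 1/(d_n - lambda) are bounded). For our sequence d_n = 6 * 6^(-n), n = 1, 2, 3, ...:
  - {d_n} = {6 * 6^(-n) : n ≥ 1}; the only limit point is 0
  - closure = {6 * 6^(-n) : n ≥ 1} ∪ {0}
For the norm: a diagonal operator has ||M|| = sup_n |d_n|. Here d_n = 6 * 6^(-n) is positive and decreasing, so sup_n |d_n| = d_1 = 6/6 = 1. So ||M|| = 1.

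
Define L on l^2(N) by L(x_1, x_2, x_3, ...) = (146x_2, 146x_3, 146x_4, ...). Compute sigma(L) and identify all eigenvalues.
sigma(L) = closed disk {z in C : |z| ≤ 146}; sigma_p(L) = open disk {z in C : |z| < 146}

Note L = 146·V where V is the unit left shift (V x)_k = x_{k+1}; so sigma(L) = 146·sigma(V) and ||L|| = 146||V||. ||L x||^2 = 21316sum_{k≥2} |x_k|^2 ≤ 21316||x||^2, with equality on {x : x_1 = 0}, so ||L|| = 146. For any lambda with |lambda| < 146, set r = lambda/146 (|r| < 1); the vector x = (1, r, r^2, ...) is in l^2 and satisfies L x = 146(r, r^2, ...) = lambda x, so lambda is an eigenvalue. On the boundary |lambda| = 146 the geometric series diverges, so no l^2 eigenvector exists, but these lambda lie in the approximate point spectrum. Hence sigma(L) is the closed disk of radius 146 and sigma_p(L) is the open disk.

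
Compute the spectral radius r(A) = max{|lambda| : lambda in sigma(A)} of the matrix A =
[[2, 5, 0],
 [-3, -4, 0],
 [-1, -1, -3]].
r(A) = 3

The eigenvalues of A are the roots of its characteristic polynomial. With M = A (coefficients from the trace, the sum of principal 2x2 minors, and det A):
  p(λ) = det(λ I - M) = λ^3 + 5λ^2 + 13λ + 21.
By the rational root theorem any rational root is an integer divisor of 21. Testing λ = -3: p(-3) = -27 + 45 - 39 + 21 = 0, so λ = -3 is a root. Dividing out (λ + 3) leaves p(λ) = (λ + 3)(λ^2 + 2λ + 7). For λ^2 + 2λ + 7 the discriminant is -24. It is negative, so the roots are the complex-conjugate pair λ = -1 ± (sqrt(24)/2) i ≈ -1 ± 2.4495i. For a conjugate pair the product of the roots equals the constant term, so |λ|^2 = 7 and |λ| = sqrt(7) ≈ 2.6458.
Thus the eigenvalues (to 4 decimals) are -1 ± 2.4495i (modulus 2.6458); -3 (modulus 3). The spectral radius is the largest modulus: r(A) = 3. (Cross-check: r(A) ≤ ||A||_2 ≈ 7.4355; equality holds whenever A is normal, though it can also hold for some non-normal A.)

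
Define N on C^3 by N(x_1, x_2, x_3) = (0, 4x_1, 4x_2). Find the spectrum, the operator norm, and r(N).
sigma(N) = {0}; ||N|| = 4; r(N) = 0. (N is nilpotent with N^3 = 0.)

On C^3, N is a strictly lower-triangular matrix with 4 on the subdiagonal and zeros elsewhere, so its characteristic polynomial is lambda^3 and every eigenvalue is 0: sigma(N) = {0}. For the operator norm, N e_i = 4e_{i+1} for i = 1, ..., 2 and N e_3 = 0, so the singular values of N are 4 (with multiplicity 2) and 0; hence ||N|| = 4. The spectral radius r(N) = max|lambda| = 0. Note ||N|| > r(N) — characteristic of non-normal nilpotent operators. Indeed N^3 = 0.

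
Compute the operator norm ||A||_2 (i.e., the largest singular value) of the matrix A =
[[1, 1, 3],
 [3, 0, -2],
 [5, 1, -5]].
||A||_2 ≈ 8.0644 (= sqrt(largest eigenvalue of A^T A))

||A||_2 = sigma_max(A) = sqrt(lambda_max(A^T A)). Form the symmetric matrix M = A^T A =
[[35, 6, -28],
 [6, 2, -2],
 [-28, -2, 38]].
Its characteristic polynomial (trace, sum of principal 2x2 minors, determinant of M give the coefficients) is
  p(λ) = det(λ I - M) = λ^3 - 75λ^2 + 652λ - 256.
No integer candidate from the rational root theorem (±divisors of 256) is a root, so the roots are irrational. The cubic discriminant is Δ = 1074100496 > 0, so there are three distinct real roots. p(0) = -256 and p(1) = 322 have opposite signs, so a root lies in (0, 1); Newton's method refines it to λ ≈ 0.4121. p(9) = 266 and p(10) = -236 have opposite signs, so a root lies in (9, 10); Newton's method refines it to λ ≈ 9.5528. p(65) = -126 and p(66) = 3572 have opposite signs, so a root lies in (65, 66); Newton's method refines it to λ ≈ 65.0352. Check (Vieta): the three roots sum to 75, matching tr M = 75.
So the eigenvalues of A^T A are ≈ 0.4121, 9.5528, 65.0352 (all ≥ 0, as they must be for A^T A). The largest is λ_max ≈ 65.0352, hence ||A||_2 = sqrt(λ_max) ≈ 8.0644.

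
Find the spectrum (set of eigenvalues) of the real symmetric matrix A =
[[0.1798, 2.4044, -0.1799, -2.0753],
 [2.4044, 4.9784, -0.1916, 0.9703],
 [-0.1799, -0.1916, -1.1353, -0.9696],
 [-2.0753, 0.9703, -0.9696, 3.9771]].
sigma(A) ≈ {-2, -1, 5, 6}

A is real symmetric, so its spectrum consists of real eigenvalues. Expanding the characteristic polynomial of the displayed matrix gives
  det(λ I - A) = p(λ) = λ^4 + (-8)λ^3 + (-1)λ^2 + (68)λ + (60.003).
Solving p(λ) = 0 yields eigenvalues ≈ -2, -1, 5, 6. (A is shown rounded to 4 decimals, so these recover the underlying integer eigenvalues to within that precision.)
Verification: the trace of A = 8 equals the sum of eigenvalues 8, and det(A) ≈ 60.0030 matches the eigenvalue product 60.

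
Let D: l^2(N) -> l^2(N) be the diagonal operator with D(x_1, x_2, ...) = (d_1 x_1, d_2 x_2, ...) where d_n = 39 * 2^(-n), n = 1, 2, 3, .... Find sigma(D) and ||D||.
sigma(D) = {39 * 2^(-n) : n ≥ 1} ∪ {0}; ||D|| = 39/2

A bounded diagonal operator on l^2 with diagonal entries d_n has spectrum equal to the closure of {d_n : n ≥ 1}: every d_n is an eigenvalue (with eigenvector e_n), so {d_n} ⊂ sigma(D); the spectrum is closed, so its closure is too; and for lambda not in the closure, (D - lambda I) has bounded inverse (the diagonal entries 1/(d_n - lambda) are bounded). For our sequence d_n = 39 * 2^(-n), n = 1, 2, 3, ...:
  - {d_n} = {39 * 2^(-n) : n ≥ 1}; the only limit point is 0
  - closure = {39 * 2^(-n) : n ≥ 1} ∪ {0}
For the norm: a diagonal operator has ||D|| = sup_n |d_n|. Here d_n = 39 * 2^(-n) is positive and decreasing, so sup_n |d_n| = d_1 = 39/2. So ||D|| = 39/2.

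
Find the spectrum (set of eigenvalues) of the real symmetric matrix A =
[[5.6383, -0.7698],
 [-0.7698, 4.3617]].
sigma(A) ≈ {4, 6}

A is real symmetric, so its spectrum consists of real eigenvalues. Expanding the characteristic polynomial of the displayed matrix gives
  det(λ I - A) = p(λ) = λ^2 + (-10)λ + (24).
Solving p(λ) = 0 yields eigenvalues ≈ 4, 6. (A is shown rounded to 4 decimals, so these recover the underlying integer eigenvalues to within that precision.)
Verification: the trace of A = 10 equals the sum of eigenvalues 10, and det(A) ≈ 24.0000 matches the eigenvalue product 24.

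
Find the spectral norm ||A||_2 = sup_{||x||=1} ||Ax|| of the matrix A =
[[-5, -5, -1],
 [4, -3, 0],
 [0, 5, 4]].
||A||_2 ≈ 8.7261 (= sqrt(largest eigenvalue of A^T A))

||A||_2 = sigma_max(A) = sqrt(lambda_max(A^T A)). Form the symmetric matrix M = A^T A =
[[41, 13, 5],
 [13, 59, 25],
 [5, 25, 17]].
Its characteristic polynomial (trace, sum of principal 2x2 minors, determinant of M give the coefficients) is
  p(λ) = det(λ I - M) = λ^3 - 117λ^2 + 3300λ - 14400.
No integer candidate from the rational root theorem (±divisors of 14400) is a root, so the roots are irrational. The cubic discriminant is Δ = 7550701200 > 0, so there are three distinct real roots. p(5) = -700 and p(6) = 1404 have opposite signs, so a root lies in (5, 6); Newton's method refines it to λ ≈ 5.3222. p(35) = 650 and p(36) = -576 have opposite signs, so a root lies in (35, 36); Newton's method refines it to λ ≈ 35.5323. p(76) = -416 and p(77) = 2540 have opposite signs, so a root lies in (76, 77); Newton's method refines it to λ ≈ 76.1454. Check (Vieta): the three roots sum to 117, matching tr M = 117.
So the eigenvalues of A^T A are ≈ 5.3222, 35.5323, 76.1454 (all ≥ 0, as they must be for A^T A). The largest is λ_max ≈ 76.1454, hence ||A||_2 = sqrt(λ_max) ≈ 8.7261.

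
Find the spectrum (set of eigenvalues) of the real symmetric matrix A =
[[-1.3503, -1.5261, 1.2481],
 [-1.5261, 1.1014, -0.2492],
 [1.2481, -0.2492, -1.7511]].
sigma(A) ≈ {-3, -1, 2}

A is real symmetric, so its spectrum consists of real eigenvalues. Expanding the characteristic polynomial of the displayed matrix gives
  det(λ I - A) = p(λ) = λ^3 + (2)λ^2 + (-5)λ + (-6).
Solving p(λ) = 0 yields eigenvalues ≈ -3, -1, 2. (A is shown rounded to 4 decimals, so these recover the underlying integer eigenvalues to within that precision.)
Verification: the trace of A = -2 equals the sum of eigenvalues -2, and det(A) ≈ 6.0000 matches the eigenvalue product 6.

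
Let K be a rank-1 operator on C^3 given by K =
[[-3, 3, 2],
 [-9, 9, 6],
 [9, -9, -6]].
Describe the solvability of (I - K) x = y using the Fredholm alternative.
(I - K) is invertible (det(I - K) = 1 ≠ 0), so for every y in C^3 the equation (I - K) x = y has a unique solution.

K has rank 1, so it is an outer product K = u v^T: every row of K is a multiple of one row vector. Reading off the entries, u = (-1, -3, 3) and v = (3, -3, -2) (row i of K equals u_i·v^T). A rank-one matrix u v^T satisfies K u = u (v·u) and kills the (2)-dimensional subspace v^⊥, so its characteristic polynomial is lambda^2 (lambda - v·u) with v·u = tr K = 0. Hence the eigenvalues of I - K are 1 (multiplicity 2) and 1 - (0) = 1, so det(I - K) = 1. (Direct check: I - K =
[[4, -3, -2],
 [9, -8, -6],
 [-9, 9, 7]]
has determinant 1.) The finite-dimensional Fredholm alternative says: either (I - K) is invertible, or ker(I - K) ≠ {0} and then range(I - K) = ker((I - K)^*)^⊥, with dim ker(I - K) = dim ker((I - K)^*). Since det(I - K) ≠ 0, 1 is not an eigenvalue of K and ker(I - K) = {0}, so we are in the first case: for every y there is a unique x = (I - K)^(-1) y. Explicitly, by the Sherman–Morrison formula, (I - u v^T)^(-1) = I + u v^T/(1 - v·u), i.e. (I - K)^(-1) = I + K.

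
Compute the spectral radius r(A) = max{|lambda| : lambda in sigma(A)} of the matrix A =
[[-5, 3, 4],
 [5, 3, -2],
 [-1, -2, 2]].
r(A) ≈ 6.5886

The eigenvalues of A are the roots of its characteristic polynomial. With M = A (coefficients from the trace, the sum of principal 2x2 minors, and det A):
  p(λ) = det(λ I - M) = λ^3 - 34λ + 62.
No integer candidate from the rational root theorem (±divisors of 62) is a root, so the roots are irrational. The cubic discriminant is Δ = 53428 > 0, so there are three distinct real roots. p(-7) = -43 and p(-6) = 50 have opposite signs, so a root lies in (-7, -6); Newton's method refines it to λ ≈ -6.5886. p(2) = 2 and p(3) = -13 have opposite signs, so a root lies in (2, 3); Newton's method refines it to λ ≈ 2.0933. p(4) = -10 and p(5) = 17 have opposite signs, so a root lies in (4, 5); Newton's method refines it to λ ≈ 4.4953. Check (Vieta): the three roots sum to 0, matching tr M = 0.
Thus the eigenvalues (to 4 decimals) are -6.5886 (modulus 6.5886); 2.0933 (modulus 2.0933); 4.4953 (modulus 4.4953). The spectral radius is the largest modulus: r(A) ≈ 6.5886. (Cross-check: r(A) ≤ ||A||_2 ≈ 8.4993; equality holds whenever A is normal, though it can also hold for some non-normal A.)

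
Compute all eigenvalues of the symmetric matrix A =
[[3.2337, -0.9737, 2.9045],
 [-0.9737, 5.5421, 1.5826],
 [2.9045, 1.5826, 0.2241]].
sigma(A) ≈ {-2, 5, 6}

A is real symmetric, so its spectrum consists of real eigenvalues. Expanding the characteristic polynomial of the displayed matrix gives
  det(λ I - A) = p(λ) = λ^3 + (-9)λ^2 + (8)λ + (60).
Solving p(λ) = 0 yields eigenvalues ≈ -2, 5, 6. (A is shown rounded to 4 decimals, so these recover the underlying integer eigenvalues to within that precision.)
Verification: the trace of A = 9 equals the sum of eigenvalues 9, and det(A) ≈ -60.0008 matches the eigenvalue product -60.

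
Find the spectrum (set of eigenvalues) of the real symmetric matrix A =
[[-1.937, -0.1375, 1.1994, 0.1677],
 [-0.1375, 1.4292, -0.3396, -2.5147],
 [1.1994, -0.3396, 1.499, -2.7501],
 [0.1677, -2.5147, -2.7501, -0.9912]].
sigma(A) ≈ {-4, -2, 2, 4}

A is real symmetric, so its spectrum consists of real eigenvalues. Expanding the characteristic polynomial of the displayed matrix gives
  det(λ I - A) = p(λ) = λ^4 + (0)λ^3 + (-20)λ^2 + (0)λ + (64).
Solving p(λ) = 0 yields eigenvalues ≈ -4, -2, 2, 4. (A is shown rounded to 4 decimals, so these recover the underlying integer eigenvalues to within that precision.)
Verification: the trace of A = 0 equals the sum of eigenvalues 0, and det(A) ≈ 64.0000 matches the eigenvalue product 64.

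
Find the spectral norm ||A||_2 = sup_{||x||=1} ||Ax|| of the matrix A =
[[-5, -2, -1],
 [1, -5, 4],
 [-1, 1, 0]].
||A||_2 ≈ 6.5502 (= sqrt(largest eigenvalue of A^T A))

||A||_2 = sigma_max(A) = sqrt(lambda_max(A^T A)). Form the symmetric matrix M = A^T A =
[[27, 4, 9],
 [4, 30, -18],
 [9, -18, 17]].
Its characteristic polynomial (trace, sum of principal 2x2 minors, determinant of M give the coefficients) is
  p(λ) = det(λ I - M) = λ^3 - 74λ^2 + 1358λ - 1024.
No integer candidate from the rational root theorem (±divisors of 1024) is a root, so the roots are irrational. The cubic discriminant is Δ = 245302704 > 0, so there are three distinct real roots. p(0) = -1024 and p(1) = 261 have opposite signs, so a root lies in (0, 1); Newton's method refines it to λ ≈ 0.7875. p(30) = 116 and p(31) = -249 have opposite signs, so a root lies in (30, 31); Newton's method refines it to λ ≈ 30.3077. p(42) = -436 and p(43) = 51 have opposite signs, so a root lies in (42, 43); Newton's method refines it to λ ≈ 42.9048. Check (Vieta): the three roots sum to 74, matching tr M = 74.
So the eigenvalues of A^T A are ≈ 0.7875, 30.3077, 42.9048 (all ≥ 0, as they must be for A^T A). The largest is λ_max ≈ 42.9048, hence ||A||_2 = sqrt(λ_max) ≈ 6.5502.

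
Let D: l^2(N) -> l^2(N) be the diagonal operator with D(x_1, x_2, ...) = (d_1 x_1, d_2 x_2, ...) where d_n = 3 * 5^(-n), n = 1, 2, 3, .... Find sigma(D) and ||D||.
sigma(D) = {3 * 5^(-n) : n ≥ 1} ∪ {0}; ||D|| = 3/5

A bounded diagonal operator on l^2 with diagonal entries d_n has spectrum equal to the closure of {d_n : n ≥ 1}: every d_n is an eigenvalue (with eigenvector e_n), so {d_n} ⊂ sigma(D); the spectrum is closed, so its closure is too; and for lambda not in the closure, (D - lambda I) has bounded inverse (the diagonal entries 1/(d_n - lambda) are bounded). For our sequence d_n = 3 * 5^(-n), n = 1, 2, 3, ...:
  - {d_n} = {3 * 5^(-n) : n ≥ 1}; the only limit point is 0
  - closure = {3 * 5^(-n) : n ≥ 1} ∪ {0}
For the norm: a diagonal operator has ||D|| = sup_n |d_n|. Here d_n = 3 * 5^(-n) is positive and decreasing, so sup_n |d_n| = d_1 = 3/5. So ||D|| = 3/5.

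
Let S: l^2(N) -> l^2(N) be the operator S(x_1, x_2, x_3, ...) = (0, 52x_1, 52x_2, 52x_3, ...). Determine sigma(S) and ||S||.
sigma(S) = closed disk {z in C : |z| ≤ 52}; ||S|| = 52

Note S = 52·U where U is the unit right shift (U x)_k = x_{k-1} (with x_0 := 0); so ||S|| = 52||U|| and sigma(S) = 52·sigma(U). ||S x||^2 = sum_{k≥1} |52x_k|^2 = 2704||x||^2, so ||S|| = 52 and sigma(S) ⊂ {|z| ≤ 52}. For any |lambda| < 52, the equation (S - lambda I) x = 0 forces x_1 = 0, then 52x_k = lambda x_{k+1} ⇒ x = 0, so S has no eigenvalues. But (S - lambda I) is not surjective for |lambda| < 52: solving (S - lambda I) x = e_1 would require x_n proportional to (lambda/52)^(-n), which is not in l^2. So every |lambda| < 52 lies in the residual spectrum. The boundary |lambda| = 52 is in the approximate point spectrum (the spectrum is closed). Hence sigma(S) is the closed disk of radius 52.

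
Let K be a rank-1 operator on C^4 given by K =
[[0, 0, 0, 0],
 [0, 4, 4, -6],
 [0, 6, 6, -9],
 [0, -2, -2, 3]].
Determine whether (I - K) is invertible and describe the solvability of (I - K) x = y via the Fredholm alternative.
(I - K) is invertible (det(I - K) = -12 ≠ 0), so for every y in C^4 the equation (I - K) x = y has a unique solution.

K has rank 1, so it is an outer product K = u v^T: every row of K is a multiple of one row vector. Reading off the entries, u = (0, 2, 3, -1) and v = (0, 2, 2, -3) (row i of K equals u_i·v^T). A rank-one matrix u v^T satisfies K u = u (v·u) and kills the (3)-dimensional subspace v^⊥, so its characteristic polynomial is lambda^3 (lambda - v·u) with v·u = tr K = 13. Hence the eigenvalues of I - K are 1 (multiplicity 3) and 1 - (13) = -12, so det(I - K) = -12. (Direct check: I - K =
[[1, 0, 0, 0],
 [0, -3, -4, 6],
 [0, -6, -5, 9],
 [0, 2, 2, -2]]
has determinant -12.) The finite-dimensional Fredholm alternative says: either (I - K) is invertible, or ker(I - K) ≠ {0} and then range(I - K) = ker((I - K)^*)^⊥, with dim ker(I - K) = dim ker((I - K)^*). Since det(I - K) ≠ 0, 1 is not an eigenvalue of K and ker(I - K) = {0}, so we are in the first case: for every y there is a unique x = (I - K)^(-1) y. Explicitly, by the Sherman–Morrison formula, (I - u v^T)^(-1) = I + u v^T/(1 - v·u), i.e. (I - K)^(-1) = I + K/(-12).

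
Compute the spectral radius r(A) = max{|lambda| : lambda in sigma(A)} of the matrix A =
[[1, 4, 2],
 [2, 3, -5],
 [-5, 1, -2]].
r(A) ≈ 5.9173

The eigenvalues of A are the roots of its characteristic polynomial. With M = A (coefficients from the trace, the sum of principal 2x2 minors, and det A):
  p(λ) = det(λ I - M) = λ^3 - 2λ^2 + 2λ - 149.
No integer candidate from the rational root theorem (±divisors of 149) is a root, so the roots are irrational. The cubic discriminant is Δ = -593483 < 0, so there is one real root and a complex-conjugate pair. p(5) = -64 and p(6) = 7 have opposite signs, so a root lies in (5, 6); Newton's method refines it to λ ≈ 5.9173. Dividing out (λ - (5.9173)) leaves approximately λ^2 + 3.9173λ + 25.1802. For λ^2 + 3.9173λ + 25.1802 the discriminant is -85.3754. It is negative, so the remaining roots are the complex-conjugate pair λ ≈ -1.9587 ± 4.6199i. Their product equals the constant term, so |λ|^2 ≈ 25.1802 and |λ| ≈ 5.018.
Thus the eigenvalues (to 4 decimals) are 5.9173 (modulus 5.9173); -1.9587 ± 4.6199i (modulus 5.018). The spectral radius is the largest modulus: r(A) ≈ 5.9173. (Cross-check: r(A) ≤ ||A||_2 ≈ 6.2714; equality holds whenever A is normal, though it can also hold for some non-normal A.)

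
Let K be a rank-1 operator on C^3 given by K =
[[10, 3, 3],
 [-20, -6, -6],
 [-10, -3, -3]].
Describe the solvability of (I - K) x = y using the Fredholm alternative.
(I - K) is singular (det(I - K) = 0, i.e. 1 ∈ sigma(K)). (I - K) x = y is solvable iff y ⊥ ker((I - K)^*) = span{(10, 3, 3)}, i.e. iff 10y_1 + 3y_2 + 3y_3 = 0. When solvable, the solutions are x = y + c·(1, -2, -1), c arbitrary (ker(I - K) = span{(1, -2, -1)}, dimension 1).

K has rank 1, so it is an outer product K = u v^T: every row of K is a multiple of one row vector. Reading off the entries, u = (1, -2, -1) and v = (10, 3, 3) (row i of K equals u_i·v^T). A rank-one matrix u v^T satisfies K u = u (v·u) and kills the (2)-dimensional subspace v^⊥, so its characteristic polynomial is lambda^2 (lambda - v·u) with v·u = tr K = 1. Hence the eigenvalues of I - K are 1 (multiplicity 2) and 1 - (1) = 0, so det(I - K) = 0. (Direct check: I - K =
[[-9, -3, -3],
 [20, 7, 6],
 [10, 3, 4]]
has determinant 0.) So 1 is an eigenvalue of K and (I - K) is not invertible. The finite-dimensional Fredholm alternative says: either (I - K) is invertible, or ker(I - K) ≠ {0} and then range(I - K) = ker((I - K)^*)^⊥, with dim ker(I - K) = dim ker((I - K)^*). We are in the second case, so we need both kernels. Kernel of I - K: (I - K) u = u - u (v·u) = u - u = 0, so ker(I - K) = span{u} = span{(1, -2, -1)} (it is exactly 1-dimensional because rank(I - K) = 2). Kernel of the adjoint: K is real, so (I - K)^* = I - K^T = I - v u^T, and (I - v u^T) v = v - v (u·v) = 0; hence ker((I - K)^*) = span{v} = span{(10, 3, 3)}. Therefore (I - K) x = y is solvable iff <y, v> = 0, i.e. iff 10y_1 + 3y_2 + 3y_3 = 0. When this holds, K y = u (v·y) = 0, so (I - K) y = y and x = y is a particular solution; the full solution set is the line x = y + c·u = y + c·(1, -2, -1), c ∈ C.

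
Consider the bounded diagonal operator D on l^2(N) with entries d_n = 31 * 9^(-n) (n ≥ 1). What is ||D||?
||D|| = 31/9 (attained at n = 1)

For D diagonal, ||D|| = sup_n |d_n|. The sequence d_n = 31 * 9^(-n) is positive and strictly decreasing (ratio 9^(-1) < 1), so the supremum is d_1 = 31/9. Hence ||D|| = 31/9.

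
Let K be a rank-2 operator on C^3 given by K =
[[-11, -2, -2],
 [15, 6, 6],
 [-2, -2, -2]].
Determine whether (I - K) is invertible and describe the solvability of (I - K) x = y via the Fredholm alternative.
(I - K) is invertible (det(I - K) = -10 ≠ 0), so for every y in C^3 the equation (I - K) x = y has a unique solution.

K has rank 2 and factors as K = U V^T = u1 v1^T + u2 v2^T with u1 = (-1, 3, -1), v1 = (2, 2, 2), u2 = (3, -3, 0), v2 = (-3, 0, 0) (multiplying out reproduces the displayed K). The nonzero eigenvalues of U V^T coincide with those of the 2 x 2 matrix G = V^T U = [[v1·u1, v1·u2], [v2·u1, v2·u2]] = [[2, 0], [3, -9]], and by the Sylvester determinant identity det(I_3 - U V^T) = det(I_2 - V^T U) = det([[-1, 0], [-3, 10]]) = (-1)(10) - (0)(-3) = -10. (Direct check: I - K =
[[12, 2, 2],
 [-15, -5, -6],
 [2, 2, 3]]
has determinant -10.) The finite-dimensional Fredholm alternative says: either (I - K) is invertible, or ker(I - K) ≠ {0} and then range(I - K) = ker((I - K)^*)^⊥, with dim ker(I - K) = dim ker((I - K)^*). Since det(I - K) ≠ 0, 1 is not an eigenvalue of K and ker(I - K) = {0}, so we are in the first case: for every y there is a unique x = (I - K)^(-1) y. (Explicitly, by the Woodbury identity, (I - U V^T)^(-1) = I + U (I_2 - G)^(-1) V^T.)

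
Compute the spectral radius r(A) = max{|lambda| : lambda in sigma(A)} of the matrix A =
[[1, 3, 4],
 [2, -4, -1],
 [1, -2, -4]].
r(A) ≈ 6.8362

The eigenvalues of A are the roots of its characteristic polynomial. With M = A (coefficients from the trace, the sum of principal 2x2 minors, and det A):
  p(λ) = det(λ I - M) = λ^3 + 7λ^2 - 4λ - 35.
No integer candidate from the rational root theorem (±divisors of 35) is a root, so the roots are irrational. The cubic discriminant is Δ = 33625 > 0, so there are three distinct real roots. p(-7) = -7 and p(-6) = 25 have opposite signs, so a root lies in (-7, -6); Newton's method refines it to λ ≈ -6.8362. p(-3) = 13 and p(-2) = -7 have opposite signs, so a root lies in (-3, -2); Newton's method refines it to λ ≈ -2.3461. p(2) = -7 and p(3) = 43 have opposite signs, so a root lies in (2, 3); Newton's method refines it to λ ≈ 2.1823. Check (Vieta): the three roots sum to -7, matching tr M = -7.
Thus the eigenvalues (to 4 decimals) are -6.8362 (modulus 6.8362); -2.3461 (modulus 2.3461); 2.1823 (modulus 2.1823). The spectral radius is the largest modulus: r(A) ≈ 6.8362. (Cross-check: r(A) ≤ ||A||_2 ≈ 7.4741; equality holds whenever A is normal, though it can also hold for some non-normal A.)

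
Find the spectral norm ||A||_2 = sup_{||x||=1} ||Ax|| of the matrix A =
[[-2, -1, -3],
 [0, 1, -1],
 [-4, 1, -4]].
||A||_2 ≈ 6.7373 (= sqrt(largest eigenvalue of A^T A))

||A||_2 = sigma_max(A) = sqrt(lambda_max(A^T A)). Form the symmetric matrix M = A^T A =
[[20, -2, 22],
 [-2, 3, -2],
 [22, -2, 26]].
Its characteristic polynomial (trace, sum of principal 2x2 minors, determinant of M give the coefficients) is
  p(λ) = det(λ I - M) = λ^3 - 49λ^2 + 166λ - 100.
No integer candidate from the rational root theorem (±divisors of 100) is a root, so the roots are irrational. The cubic discriminant is Δ = 15176372 > 0, so there are three distinct real roots. p(0) = -100 and p(1) = 18 have opposite signs, so a root lies in (0, 1); Newton's method refines it to λ ≈ 0.7784. p(2) = 44 and p(3) = -16 have opposite signs, so a root lies in (2, 3); Newton's method refines it to λ ≈ 2.8301. p(45) = -730 and p(46) = 1188 have opposite signs, so a root lies in (45, 46); Newton's method refines it to λ ≈ 45.3915. Check (Vieta): the three roots sum to 49, matching tr M = 49.
So the eigenvalues of A^T A are ≈ 0.7784, 2.8301, 45.3915 (all ≥ 0, as they must be for A^T A). The largest is λ_max ≈ 45.3915, hence ||A||_2 = sqrt(λ_max) ≈ 6.7373.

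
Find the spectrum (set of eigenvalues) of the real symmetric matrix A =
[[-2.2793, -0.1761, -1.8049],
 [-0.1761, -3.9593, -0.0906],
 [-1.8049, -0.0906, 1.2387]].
sigma(A) ≈ {-4, -3, 2}

A is real symmetric, so its spectrum consists of real eigenvalues. Expanding the characteristic polynomial of the displayed matrix gives
  det(λ I - A) = p(λ) = λ^3 + (5)λ^2 + (-2)λ + (-24).
Solving p(λ) = 0 yields eigenvalues ≈ -4, -3, 2. (A is shown rounded to 4 decimals, so these recover the underlying integer eigenvalues to within that precision.)
Verification: the trace of A = -5 equals the sum of eigenvalues -5, and det(A) ≈ 23.9993 matches the eigenvalue product 24.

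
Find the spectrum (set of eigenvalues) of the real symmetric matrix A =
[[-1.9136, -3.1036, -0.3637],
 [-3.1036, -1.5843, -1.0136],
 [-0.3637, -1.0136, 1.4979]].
sigma(A) ≈ {-5, 1, 2}

A is real symmetric, so its spectrum consists of real eigenvalues. Expanding the characteristic polynomial of the displayed matrix gives
  det(λ I - A) = p(λ) = λ^3 + (2)λ^2 + (-13)λ + (10).
Solving p(λ) = 0 yields eigenvalues ≈ -5, 1, 2. (A is shown rounded to 4 decimals, so these recover the underlying integer eigenvalues to within that precision.)
Verification: the trace of A = -2 equals the sum of eigenvalues -2, and det(A) ≈ -9.9998 matches the eigenvalue product -10.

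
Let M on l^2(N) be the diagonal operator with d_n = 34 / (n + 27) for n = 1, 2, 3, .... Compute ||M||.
||M|| = 17/14 (attained at n = 1)

For M diagonal, ||M|| = sup_n |d_n| = sup_n 34/(n + 27). This is positive and strictly decreasing in n, so the supremum is attained at n = 1: d_1 = 34/(1 + 27) = 17/14. Hence ||M|| = 17/14.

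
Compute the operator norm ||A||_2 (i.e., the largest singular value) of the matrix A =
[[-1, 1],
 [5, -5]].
||A||_2 = sqrt(52) ≈ 7.2111 (= sqrt(largest eigenvalue of A^T A))

||A||_2 = sigma_max(A) = sqrt(lambda_max(A^T A)). Form the symmetric matrix M = A^T A =
[[26, -26],
 [-26, 26]].
Its characteristic polynomial (trace, determinant of M give the coefficients) is
  p(λ) = det(λ I - M) = λ^2 - 52λ.
For λ^2 - 52λ the discriminant is 2704. It is a perfect square (52^2), so the roots are rational: λ = (52 ± 52)/2 = 52, 0.
So the eigenvalues of A^T A are ≈ 0, 52 (all ≥ 0, as they must be for A^T A). The largest is λ_max = 52, hence ||A||_2 = sqrt(λ_max) = sqrt(52) ≈ 7.2111.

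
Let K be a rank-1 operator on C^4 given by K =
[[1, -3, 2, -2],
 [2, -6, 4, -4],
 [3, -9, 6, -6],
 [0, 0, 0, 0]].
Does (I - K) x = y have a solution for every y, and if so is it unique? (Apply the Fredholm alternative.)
(I - K) is singular (det(I - K) = 0, i.e. 1 ∈ sigma(K)). (I - K) x = y is solvable iff y ⊥ ker((I - K)^*) = span{(1, -3, 2, -2)}, i.e. iff y_1 - 3y_2 + 2y_3 - 2y_4 = 0. When solvable, the solutions are x = y + c·(1, 2, 3, 0), c arbitrary (ker(I - K) = span{(1, 2, 3, 0)}, dimension 1).

K has rank 1, so it is an outer product K = u v^T: every row of K is a multiple of one row vector. Reading off the entries, u = (1, 2, 3, 0) and v = (1, -3, 2, -2) (row i of K equals u_i·v^T). A rank-one matrix u v^T satisfies K u = u (v·u) and kills the (3)-dimensional subspace v^⊥, so its characteristic polynomial is lambda^3 (lambda - v·u) with v·u = tr K = 1. Hence the eigenvalues of I - K are 1 (multiplicity 3) and 1 - (1) = 0, so det(I - K) = 0. (Direct check: I - K =
[[0, 3, -2, 2],
 [-2, 7, -4, 4],
 [-3, 9, -5, 6],
 [0, 0, 0, 1]]
has determinant 0.) So 1 is an eigenvalue of K and (I - K) is not invertible. The finite-dimensional Fredholm alternative says: either (I - K) is invertible, or ker(I - K) ≠ {0} and then range(I - K) = ker((I - K)^*)^⊥, with dim ker(I - K) = dim ker((I - K)^*). We are in the second case, so we need both kernels. Kernel of I - K: (I - K) u = u - u (v·u) = u - u = 0, so ker(I - K) = span{u} = span{(1, 2, 3, 0)} (it is exactly 1-dimensional because rank(I - K) = 3). Kernel of the adjoint: K is real, so (I - K)^* = I - K^T = I - v u^T, and (I - v u^T) v = v - v (u·v) = 0; hence ker((I - K)^*) = span{v} = span{(1, -3, 2, -2)}. Therefore (I - K) x = y is solvable iff <y, v> = 0, i.e. iff y_1 - 3y_2 + 2y_3 - 2y_4 = 0. When this holds, K y = u (v·y) = 0, so (I - K) y = y and x = y is a particular solution; the full solution set is the line x = y + c·u = y + c·(1, 2, 3, 0), c ∈ C.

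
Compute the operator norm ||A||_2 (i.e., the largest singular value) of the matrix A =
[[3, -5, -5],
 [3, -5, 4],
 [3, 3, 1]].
||A||_2 ≈ 8.4366 (= sqrt(largest eigenvalue of A^T A))

||A||_2 = sigma_max(A) = sqrt(lambda_max(A^T A)). Form the symmetric matrix M = A^T A =
[[27, -21, 0],
 [-21, 59, 8],
 [0, 8, 42]].
Its characteristic polynomial (trace, sum of principal 2x2 minors, determinant of M give the coefficients) is
  p(λ) = det(λ I - M) = λ^3 - 128λ^2 + 4700λ - 46656.
No integer candidate from the rational root theorem (±divisors of 46656) is a root, so the roots are irrational. The cubic discriminant is Δ = 1707034880 > 0, so there are three distinct real roots. p(16) = -128 and p(17) = 1165 have opposite signs, so a root lies in (16, 17); Newton's method refines it to λ ≈ 16.0938. p(40) = 544 and p(41) = -203 have opposite signs, so a root lies in (40, 41); Newton's method refines it to λ ≈ 40.7299. p(71) = -293 and p(72) = 1440 have opposite signs, so a root lies in (71, 72); Newton's method refines it to λ ≈ 71.1763. Check (Vieta): the three roots sum to 128, matching tr M = 128.
So the eigenvalues of A^T A are ≈ 16.0938, 40.7299, 71.1763 (all ≥ 0, as they must be for A^T A). The largest is λ_max ≈ 71.1763, hence ||A||_2 = sqrt(λ_max) ≈ 8.4366.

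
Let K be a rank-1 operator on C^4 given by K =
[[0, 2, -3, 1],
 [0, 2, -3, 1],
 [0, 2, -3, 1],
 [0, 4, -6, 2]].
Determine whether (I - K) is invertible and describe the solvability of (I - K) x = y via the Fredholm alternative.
(I - K) is singular (det(I - K) = 0, i.e. 1 ∈ sigma(K)). (I - K) x = y is solvable iff y ⊥ ker((I - K)^*) = span{(0, 2, -3, 1)}, i.e. iff 2y_2 - 3y_3 + y_4 = 0. When solvable, the solutions are x = y + c·(1, 1, 1, 2), c arbitrary (ker(I - K) = span{(1, 1, 1, 2)}, dimension 1).

K has rank 1, so it is an outer product K = u v^T: every row of K is a multiple of one row vector. Reading off the entries, u = (1, 1, 1, 2) and v = (0, 2, -3, 1) (row i of K equals u_i·v^T). A rank-one matrix u v^T satisfies K u = u (v·u) and kills the (3)-dimensional subspace v^⊥, so its characteristic polynomial is lambda^3 (lambda - v·u) with v·u = tr K = 1. Hence the eigenvalues of I - K are 1 (multiplicity 3) and 1 - (1) = 0, so det(I - K) = 0. (Direct check: I - K =
[[1, -2, 3, -1],
 [0, -1, 3, -1],
 [0, -2, 4, -1],
 [0, -4, 6, -1]]
has determinant 0.) So 1 is an eigenvalue of K and (I - K) is not invertible. The finite-dimensional Fredholm alternative says: either (I - K) is invertible, or ker(I - K) ≠ {0} and then range(I - K) = ker((I - K)^*)^⊥, with dim ker(I - K) = dim ker((I - K)^*). We are in the second case, so we need both kernels. Kernel of I - K: (I - K) u = u - u (v·u) = u - u = 0, so ker(I - K) = span{u} = span{(1, 1, 1, 2)} (it is exactly 1-dimensional because rank(I - K) = 3). Kernel of the adjoint: K is real, so (I - K)^* = I - K^T = I - v u^T, and (I - v u^T) v = v - v (u·v) = 0; hence ker((I - K)^*) = span{v} = span{(0, 2, -3, 1)}. Therefore (I - K) x = y is solvable iff <y, v> = 0, i.e. iff 2y_2 - 3y_3 + y_4 = 0. When this holds, K y = u (v·y) = 0, so (I - K) y = y and x = y is a particular solution; the full solution set is the line x = y + c·u = y + c·(1, 1, 1, 2), c ∈ C.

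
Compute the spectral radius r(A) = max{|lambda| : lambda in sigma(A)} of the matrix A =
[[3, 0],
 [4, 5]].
r(A) = 5

The eigenvalues of A are the roots of its characteristic polynomial. With M = A (coefficients from the trace and determinant):
  p(λ) = det(λ I - M) = λ^2 - 8λ + 15.
For λ^2 - 8λ + 15 the discriminant is 4. It is a perfect square (2^2), so the roots are rational: λ = (8 ± 2)/2 = 5, 3.
Thus the eigenvalues (to 4 decimals) are 5 (modulus 5); 3 (modulus 3). The spectral radius is the largest modulus: r(A) = 5. (Cross-check: r(A) ≤ ||A||_2 ≈ 6.7082; equality holds whenever A is normal, though it can also hold for some non-normal A.)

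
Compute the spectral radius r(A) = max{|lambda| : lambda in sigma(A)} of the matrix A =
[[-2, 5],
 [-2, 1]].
r(A) = sqrt(8) ≈ 2.8284

The eigenvalues of A are the roots of its characteristic polynomial. With M = A (coefficients from the trace and determinant):
  p(λ) = det(λ I - M) = λ^2 + λ + 8.
For λ^2 + λ + 8 the discriminant is -31. It is negative, so the roots are the complex-conjugate pair λ = -1/2 ± (sqrt(31)/2) i ≈ -0.5 ± 2.7839i. For a conjugate pair the product of the roots equals the constant term, so |λ|^2 = 8 and |λ| = sqrt(8) ≈ 2.8284.
Thus the eigenvalues (to 4 decimals) are -0.5 ± 2.7839i (modulus 2.8284). The spectral radius is the largest modulus: r(A) = sqrt(8) ≈ 2.8284. (Cross-check: r(A) ≤ ||A||_2 ≈ 5.6569; equality holds whenever A is normal, though it can also hold for some non-normal A.)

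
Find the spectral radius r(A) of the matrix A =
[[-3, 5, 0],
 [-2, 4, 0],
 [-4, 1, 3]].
r(A) = 3

The eigenvalues of A are the roots of its characteristic polynomial. With M = A (coefficients from the trace, the sum of principal 2x2 minors, and det A):
  p(λ) = det(λ I - M) = λ^3 - 4λ^2 + λ + 6.
By the rational root theorem any rational root is an integer divisor of 6. Testing λ = 3: p(3) = 27 - 36 + 3 + 6 = 0, so λ = 3 is a root. Dividing out (λ - 3) leaves p(λ) = (λ - 3)(λ^2 - λ - 2). For λ^2 - λ - 2 the discriminant is 9. It is a perfect square (3^2), so the roots are rational: λ = (1 ± 3)/2 = 2, -1.
Thus the eigenvalues (to 4 decimals) are 2 (modulus 2); -1 (modulus 1); 3 (modulus 3). The spectral radius is the largest modulus: r(A) = 3. (Cross-check: r(A) ≤ ||A||_2 ≈ 8.0629; equality holds whenever A is normal, though it can also hold for some non-normal A.)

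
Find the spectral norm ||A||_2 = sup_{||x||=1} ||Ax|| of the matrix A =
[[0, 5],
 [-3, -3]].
||A||_2 = sqrt((43 + sqrt(949))/2) ≈ 6.0748 (= sqrt(largest eigenvalue of A^T A))

||A||_2 = sigma_max(A) = sqrt(lambda_max(A^T A)). Form the symmetric matrix M = A^T A =
[[9, 9],
 [9, 34]].
Its characteristic polynomial (trace, determinant of M give the coefficients) is
  p(λ) = det(λ I - M) = λ^2 - 43λ + 225.
For λ^2 - 43λ + 225 the discriminant is 949. It is nonnegative but not a perfect square, so the roots are real and irrational: λ = (43 ± sqrt(949))/2 ≈ 36.9029, 6.0971.
So the eigenvalues of A^T A are ≈ 6.0971, 36.9029 (all ≥ 0, as they must be for A^T A). The largest is λ_max = (43 + sqrt(949))/2 ≈ 36.9029, hence ||A||_2 = sqrt(λ_max) = sqrt((43 + sqrt(949))/2) ≈ 6.0748.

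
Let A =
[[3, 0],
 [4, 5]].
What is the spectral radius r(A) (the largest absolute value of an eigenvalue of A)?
r(A) = 5

The eigenvalues of A are the roots of its characteristic polynomial. With M = A (coefficients from the trace and determinant):
  p(λ) = det(λ I - M) = λ^2 - 8λ + 15.
For λ^2 - 8λ + 15 the discriminant is 4. It is a perfect square (2^2), so the roots are rational: λ = (8 ± 2)/2 = 5, 3.
Thus the eigenvalues (to 4 decimals) are 5 (modulus 5); 3 (modulus 3). The spectral radius is the largest modulus: r(A) = 5. (Cross-check: r(A) ≤ ||A||_2 ≈ 6.7082; equality holds whenever A is normal, though it can also hold for some non-normal A.)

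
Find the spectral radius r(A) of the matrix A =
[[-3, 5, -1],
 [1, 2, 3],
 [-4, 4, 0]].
r(A) ≈ 6.2458

The eigenvalues of A are the roots of its characteristic polynomial. With M = A (coefficients from the trace, the sum of principal 2x2 minors, and det A):
  p(λ) = det(λ I - M) = λ^3 + λ^2 - 27λ + 36.
No integer candidate from the rational root theorem (±divisors of 36) is a root, so the roots are irrational. The cubic discriminant is Δ = 26829 > 0, so there are three distinct real roots. p(-7) = -69 and p(-6) = 18 have opposite signs, so a root lies in (-7, -6); Newton's method refines it to λ ≈ -6.2458. p(1) = 11 and p(2) = -6 have opposite signs, so a root lies in (1, 2); Newton's method refines it to λ ≈ 1.5667. p(3) = -9 and p(4) = 8 have opposite signs, so a root lies in (3, 4); Newton's method refines it to λ ≈ 3.6791. Check (Vieta): the three roots sum to -1, matching tr M = -1.
Thus the eigenvalues (to 4 decimals) are -6.2458 (modulus 6.2458); 1.5667 (modulus 1.5667); 3.6791 (modulus 3.6791). The spectral radius is the largest modulus: r(A) ≈ 6.2458. (Cross-check: r(A) ≤ ||A||_2 ≈ 8.1332; equality holds whenever A is normal, though it can also hold for some non-normal A.)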